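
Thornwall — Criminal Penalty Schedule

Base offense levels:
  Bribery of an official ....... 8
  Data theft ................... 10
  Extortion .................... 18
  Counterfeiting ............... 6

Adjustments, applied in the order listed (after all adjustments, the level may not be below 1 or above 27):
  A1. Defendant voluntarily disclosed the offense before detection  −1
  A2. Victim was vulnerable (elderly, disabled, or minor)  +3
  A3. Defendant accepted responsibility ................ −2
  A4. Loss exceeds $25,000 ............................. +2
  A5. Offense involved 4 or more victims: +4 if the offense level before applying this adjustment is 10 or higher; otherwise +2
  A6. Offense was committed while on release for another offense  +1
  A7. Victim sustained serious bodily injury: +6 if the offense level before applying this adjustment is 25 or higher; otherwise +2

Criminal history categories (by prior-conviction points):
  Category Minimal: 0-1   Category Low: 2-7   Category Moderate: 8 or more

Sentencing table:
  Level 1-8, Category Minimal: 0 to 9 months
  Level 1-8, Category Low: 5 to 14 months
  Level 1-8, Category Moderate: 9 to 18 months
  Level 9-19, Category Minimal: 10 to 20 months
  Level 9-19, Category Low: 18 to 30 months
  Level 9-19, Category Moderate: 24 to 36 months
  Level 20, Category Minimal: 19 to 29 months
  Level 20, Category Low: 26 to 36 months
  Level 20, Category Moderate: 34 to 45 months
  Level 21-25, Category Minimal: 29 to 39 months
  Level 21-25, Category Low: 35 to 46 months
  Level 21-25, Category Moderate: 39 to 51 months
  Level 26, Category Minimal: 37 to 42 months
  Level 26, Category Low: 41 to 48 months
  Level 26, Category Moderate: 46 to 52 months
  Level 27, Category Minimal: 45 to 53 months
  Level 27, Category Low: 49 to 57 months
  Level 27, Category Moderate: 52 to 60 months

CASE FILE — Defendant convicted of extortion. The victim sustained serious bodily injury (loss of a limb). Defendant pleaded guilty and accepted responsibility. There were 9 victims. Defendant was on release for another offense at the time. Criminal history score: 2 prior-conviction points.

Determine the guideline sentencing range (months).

Base offense level for extortion: 18.
A1 does not apply.
A3 applies: 18 − 2 = 16.
A4 does not apply.
A5 applies (level before this adjustment is 16 ≥ 10, so +4): 16 + 4 = 20.
A6 applies: 20 + 1 = 21.
A7 applies (level before this adjustment is 21 < 25, so +2): 21 + 2 = 23.
Final offense level: 23.
Criminal history: 2 prior points → Category Low (2-7).
Level 23 falls in the 21-25 band.
Grid: Level 21-25 × Category Low = 35-46 months.

35-46 months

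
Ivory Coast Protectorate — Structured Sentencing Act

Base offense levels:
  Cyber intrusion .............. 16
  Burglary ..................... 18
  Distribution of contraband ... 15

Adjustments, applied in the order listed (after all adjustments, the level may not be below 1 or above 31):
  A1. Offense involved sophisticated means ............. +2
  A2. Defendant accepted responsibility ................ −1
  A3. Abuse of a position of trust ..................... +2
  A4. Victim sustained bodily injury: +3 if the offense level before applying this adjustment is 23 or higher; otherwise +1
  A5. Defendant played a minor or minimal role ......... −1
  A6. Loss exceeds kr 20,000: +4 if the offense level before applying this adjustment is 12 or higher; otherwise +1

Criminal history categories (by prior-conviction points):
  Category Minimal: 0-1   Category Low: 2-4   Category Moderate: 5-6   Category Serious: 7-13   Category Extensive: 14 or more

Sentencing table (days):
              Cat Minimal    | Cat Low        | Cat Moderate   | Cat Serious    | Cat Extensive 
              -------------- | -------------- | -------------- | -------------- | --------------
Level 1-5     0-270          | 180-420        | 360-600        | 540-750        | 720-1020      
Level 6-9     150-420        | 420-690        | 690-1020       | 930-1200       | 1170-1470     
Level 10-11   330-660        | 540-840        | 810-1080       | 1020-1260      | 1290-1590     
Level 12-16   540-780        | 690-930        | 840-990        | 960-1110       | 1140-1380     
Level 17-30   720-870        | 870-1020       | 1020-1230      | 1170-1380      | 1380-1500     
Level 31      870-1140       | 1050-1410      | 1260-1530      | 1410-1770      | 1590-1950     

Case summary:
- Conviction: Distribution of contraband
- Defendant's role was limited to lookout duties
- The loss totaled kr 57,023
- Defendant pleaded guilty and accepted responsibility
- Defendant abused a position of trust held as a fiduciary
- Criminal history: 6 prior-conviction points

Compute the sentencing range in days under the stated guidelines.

Base offense level for distribution of contraband: 15.
A1 does not apply.
A2 applies: 15 − 1 = 14.
A3 applies: 14 + 2 = 16.
A4 does not apply.
A5 applies: 16 − 1 = 15.
A6 applies (level before this adjustment is 15 ≥ 12, so +4): 15 + 4 = 19.
Final offense level: 19.
Criminal history: 6 prior points → Category Moderate (5-6).
Level 19 falls in the 17-30 band.
Grid: Level 17-30 × Category Moderate = 1020-1230 days.

1020-1230 days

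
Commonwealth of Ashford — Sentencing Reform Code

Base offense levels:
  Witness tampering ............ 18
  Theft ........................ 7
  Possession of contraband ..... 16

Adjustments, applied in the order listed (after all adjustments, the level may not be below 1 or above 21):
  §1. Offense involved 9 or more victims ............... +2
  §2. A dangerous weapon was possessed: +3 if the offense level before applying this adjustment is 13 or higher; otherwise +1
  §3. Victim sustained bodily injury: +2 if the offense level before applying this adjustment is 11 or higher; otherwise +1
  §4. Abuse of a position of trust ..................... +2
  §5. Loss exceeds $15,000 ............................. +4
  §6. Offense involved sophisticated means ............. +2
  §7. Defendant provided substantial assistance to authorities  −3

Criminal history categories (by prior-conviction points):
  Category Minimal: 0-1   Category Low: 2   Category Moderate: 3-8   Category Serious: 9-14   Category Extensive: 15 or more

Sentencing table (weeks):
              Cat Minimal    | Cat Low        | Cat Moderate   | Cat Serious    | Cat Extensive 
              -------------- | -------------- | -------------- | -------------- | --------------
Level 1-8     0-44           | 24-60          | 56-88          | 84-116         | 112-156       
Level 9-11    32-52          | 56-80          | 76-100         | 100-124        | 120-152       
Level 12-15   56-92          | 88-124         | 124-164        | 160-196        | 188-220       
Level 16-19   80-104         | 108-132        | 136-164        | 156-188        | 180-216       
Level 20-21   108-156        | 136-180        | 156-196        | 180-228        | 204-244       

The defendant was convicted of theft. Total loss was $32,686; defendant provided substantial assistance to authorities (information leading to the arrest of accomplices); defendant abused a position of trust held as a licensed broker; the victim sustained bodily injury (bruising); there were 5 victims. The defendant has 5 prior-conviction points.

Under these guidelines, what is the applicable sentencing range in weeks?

76-100 weeks

Base offense level for theft: 7.
§2 does not apply.
§3 applies (level before this adjustment is 7 < 11, so +1): 7 + 1 = 8.
§4 applies: 8 + 2 = 10.
§5 applies: 10 + 4 = 14.
§7 applies: 14 − 3 = 11.
Final offense level: 11.
Criminal history: 5 prior points → Category Moderate (3-8).
Level 11 falls in the 9-11 band.
Grid: Level 9-11 × Category Moderate = 76-100 weeks.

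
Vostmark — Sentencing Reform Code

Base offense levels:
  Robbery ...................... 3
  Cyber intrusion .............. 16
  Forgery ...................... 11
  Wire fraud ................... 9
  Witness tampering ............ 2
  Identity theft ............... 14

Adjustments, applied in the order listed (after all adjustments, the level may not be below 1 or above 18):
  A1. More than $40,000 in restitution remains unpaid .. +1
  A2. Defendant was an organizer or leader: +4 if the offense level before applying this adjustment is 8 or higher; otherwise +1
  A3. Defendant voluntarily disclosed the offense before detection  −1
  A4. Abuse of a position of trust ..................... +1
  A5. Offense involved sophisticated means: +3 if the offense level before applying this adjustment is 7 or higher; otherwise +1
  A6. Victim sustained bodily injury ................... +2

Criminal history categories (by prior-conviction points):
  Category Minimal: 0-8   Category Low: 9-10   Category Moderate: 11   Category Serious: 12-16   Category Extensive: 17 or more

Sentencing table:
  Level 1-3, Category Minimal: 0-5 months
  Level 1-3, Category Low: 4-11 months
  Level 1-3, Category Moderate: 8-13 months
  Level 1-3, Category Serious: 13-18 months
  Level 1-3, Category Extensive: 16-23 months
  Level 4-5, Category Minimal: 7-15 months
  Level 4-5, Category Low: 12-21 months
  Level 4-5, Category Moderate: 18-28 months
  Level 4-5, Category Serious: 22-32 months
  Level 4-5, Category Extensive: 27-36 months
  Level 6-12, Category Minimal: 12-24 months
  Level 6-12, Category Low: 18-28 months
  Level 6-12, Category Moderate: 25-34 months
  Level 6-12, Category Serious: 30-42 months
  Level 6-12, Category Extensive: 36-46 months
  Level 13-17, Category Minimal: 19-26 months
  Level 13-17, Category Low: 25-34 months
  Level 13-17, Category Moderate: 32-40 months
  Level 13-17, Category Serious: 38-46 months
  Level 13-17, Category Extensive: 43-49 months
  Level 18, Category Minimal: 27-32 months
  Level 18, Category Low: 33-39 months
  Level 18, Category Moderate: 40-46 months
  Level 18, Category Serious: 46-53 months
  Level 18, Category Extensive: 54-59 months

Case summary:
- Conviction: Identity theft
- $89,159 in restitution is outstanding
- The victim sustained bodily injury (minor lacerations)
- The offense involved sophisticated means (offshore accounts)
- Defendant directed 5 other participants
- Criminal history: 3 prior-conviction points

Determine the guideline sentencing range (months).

Base offense level for identity theft: 14.
A1 applies: 14 + 1 = 15.
A2 applies (level before this adjustment is 15 ≥ 8, so +4): 15 + 4 = 19.
A3 does not apply.
A4 does not apply.
A5 applies (level before this adjustment is 19 ≥ 7, so +3): 19 + 3 = 22.
A6 applies: 22 + 2 = 24.
Level 24 exceeds the maximum of 18; capped at 18.
Final offense level: 18.
Criminal history: 3 prior points → Category Minimal (0-8).
Level 18 falls in the 18 band.
Grid: Level 18 × Category Minimal = 27-32 months.

27-32 months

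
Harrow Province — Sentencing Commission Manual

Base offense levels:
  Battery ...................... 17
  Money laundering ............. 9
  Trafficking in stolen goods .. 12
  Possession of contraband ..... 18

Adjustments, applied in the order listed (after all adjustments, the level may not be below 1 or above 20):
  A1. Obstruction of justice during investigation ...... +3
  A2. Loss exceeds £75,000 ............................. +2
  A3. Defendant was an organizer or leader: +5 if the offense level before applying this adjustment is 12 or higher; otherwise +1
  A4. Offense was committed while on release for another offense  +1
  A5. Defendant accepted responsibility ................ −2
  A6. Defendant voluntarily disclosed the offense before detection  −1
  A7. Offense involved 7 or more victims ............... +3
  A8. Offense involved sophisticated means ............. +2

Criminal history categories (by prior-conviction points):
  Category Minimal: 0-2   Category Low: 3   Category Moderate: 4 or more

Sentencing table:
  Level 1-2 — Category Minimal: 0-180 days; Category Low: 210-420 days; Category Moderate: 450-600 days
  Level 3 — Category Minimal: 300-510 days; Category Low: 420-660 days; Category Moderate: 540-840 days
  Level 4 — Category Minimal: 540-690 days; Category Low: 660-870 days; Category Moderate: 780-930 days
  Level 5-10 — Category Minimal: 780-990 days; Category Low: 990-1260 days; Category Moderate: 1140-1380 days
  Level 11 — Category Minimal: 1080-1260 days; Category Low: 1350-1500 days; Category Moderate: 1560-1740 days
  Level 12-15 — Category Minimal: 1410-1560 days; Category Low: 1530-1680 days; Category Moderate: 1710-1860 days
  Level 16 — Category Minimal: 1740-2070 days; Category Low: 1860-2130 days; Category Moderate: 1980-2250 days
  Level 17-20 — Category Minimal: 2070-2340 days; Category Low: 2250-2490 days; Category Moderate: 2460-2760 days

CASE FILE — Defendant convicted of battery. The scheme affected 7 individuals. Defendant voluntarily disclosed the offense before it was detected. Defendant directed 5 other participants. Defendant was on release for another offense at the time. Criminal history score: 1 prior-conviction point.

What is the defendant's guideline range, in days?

2070-2340 days

Base offense level for battery: 17.
A2 does not apply.
A3 applies (level before this adjustment is 17 ≥ 12, so +5): 17 + 5 = 22.
A4 applies: 22 + 1 = 23.
A6 applies: 23 − 1 = 22.
A7 applies: 22 + 3 = 25.
Level 25 exceeds the maximum of 20; capped at 20.
Final offense level: 20.
Criminal history: 1 prior point → Category Minimal (0-2).
Level 20 falls in the 17-20 band.
Grid: Level 17-20 × Category Minimal = 2070-2340 days.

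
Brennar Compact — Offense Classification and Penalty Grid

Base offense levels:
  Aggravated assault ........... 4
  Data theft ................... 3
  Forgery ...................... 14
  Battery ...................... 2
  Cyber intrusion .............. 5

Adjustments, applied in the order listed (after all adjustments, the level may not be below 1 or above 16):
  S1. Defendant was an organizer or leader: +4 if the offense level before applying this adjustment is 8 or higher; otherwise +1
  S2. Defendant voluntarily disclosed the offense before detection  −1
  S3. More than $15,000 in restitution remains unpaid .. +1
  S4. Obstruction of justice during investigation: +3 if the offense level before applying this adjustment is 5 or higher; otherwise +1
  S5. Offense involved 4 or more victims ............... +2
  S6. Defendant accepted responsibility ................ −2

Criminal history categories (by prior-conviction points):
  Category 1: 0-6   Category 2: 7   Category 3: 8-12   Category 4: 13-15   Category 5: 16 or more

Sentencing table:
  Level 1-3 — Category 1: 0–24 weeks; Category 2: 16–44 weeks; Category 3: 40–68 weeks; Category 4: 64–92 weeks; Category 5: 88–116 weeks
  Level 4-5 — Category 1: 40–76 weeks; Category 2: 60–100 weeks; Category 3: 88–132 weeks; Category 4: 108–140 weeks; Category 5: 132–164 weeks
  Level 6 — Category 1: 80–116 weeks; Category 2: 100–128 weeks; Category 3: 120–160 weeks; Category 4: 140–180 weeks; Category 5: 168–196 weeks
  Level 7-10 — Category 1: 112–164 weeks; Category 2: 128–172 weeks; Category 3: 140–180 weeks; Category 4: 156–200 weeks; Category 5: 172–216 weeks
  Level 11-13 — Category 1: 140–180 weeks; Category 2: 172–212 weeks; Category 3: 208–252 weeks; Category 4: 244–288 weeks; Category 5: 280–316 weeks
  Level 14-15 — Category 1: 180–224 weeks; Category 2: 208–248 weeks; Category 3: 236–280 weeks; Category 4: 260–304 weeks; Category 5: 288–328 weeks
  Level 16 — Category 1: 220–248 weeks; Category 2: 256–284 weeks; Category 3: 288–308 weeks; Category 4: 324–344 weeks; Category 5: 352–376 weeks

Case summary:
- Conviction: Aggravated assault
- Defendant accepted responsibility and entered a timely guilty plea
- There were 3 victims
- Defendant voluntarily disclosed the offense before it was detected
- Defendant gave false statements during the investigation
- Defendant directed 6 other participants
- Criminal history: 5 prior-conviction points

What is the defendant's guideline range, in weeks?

0-24 weeks

Base offense level for aggravated assault: 4.
S1 applies (level before this adjustment is 4 < 8, so +1): 4 + 1 = 5.
S2 applies: 5 − 1 = 4.
S4 applies (level before this adjustment is 4 < 5, so +1): 4 + 1 = 5.
S5 does not apply.
S6 applies: 5 − 2 = 3.
Final offense level: 3.
Criminal history: 5 prior points → Category 1 (0-6).
Level 3 falls in the 1-3 band.
Grid: Level 1-3 × Category 1 = 0-24 weeks.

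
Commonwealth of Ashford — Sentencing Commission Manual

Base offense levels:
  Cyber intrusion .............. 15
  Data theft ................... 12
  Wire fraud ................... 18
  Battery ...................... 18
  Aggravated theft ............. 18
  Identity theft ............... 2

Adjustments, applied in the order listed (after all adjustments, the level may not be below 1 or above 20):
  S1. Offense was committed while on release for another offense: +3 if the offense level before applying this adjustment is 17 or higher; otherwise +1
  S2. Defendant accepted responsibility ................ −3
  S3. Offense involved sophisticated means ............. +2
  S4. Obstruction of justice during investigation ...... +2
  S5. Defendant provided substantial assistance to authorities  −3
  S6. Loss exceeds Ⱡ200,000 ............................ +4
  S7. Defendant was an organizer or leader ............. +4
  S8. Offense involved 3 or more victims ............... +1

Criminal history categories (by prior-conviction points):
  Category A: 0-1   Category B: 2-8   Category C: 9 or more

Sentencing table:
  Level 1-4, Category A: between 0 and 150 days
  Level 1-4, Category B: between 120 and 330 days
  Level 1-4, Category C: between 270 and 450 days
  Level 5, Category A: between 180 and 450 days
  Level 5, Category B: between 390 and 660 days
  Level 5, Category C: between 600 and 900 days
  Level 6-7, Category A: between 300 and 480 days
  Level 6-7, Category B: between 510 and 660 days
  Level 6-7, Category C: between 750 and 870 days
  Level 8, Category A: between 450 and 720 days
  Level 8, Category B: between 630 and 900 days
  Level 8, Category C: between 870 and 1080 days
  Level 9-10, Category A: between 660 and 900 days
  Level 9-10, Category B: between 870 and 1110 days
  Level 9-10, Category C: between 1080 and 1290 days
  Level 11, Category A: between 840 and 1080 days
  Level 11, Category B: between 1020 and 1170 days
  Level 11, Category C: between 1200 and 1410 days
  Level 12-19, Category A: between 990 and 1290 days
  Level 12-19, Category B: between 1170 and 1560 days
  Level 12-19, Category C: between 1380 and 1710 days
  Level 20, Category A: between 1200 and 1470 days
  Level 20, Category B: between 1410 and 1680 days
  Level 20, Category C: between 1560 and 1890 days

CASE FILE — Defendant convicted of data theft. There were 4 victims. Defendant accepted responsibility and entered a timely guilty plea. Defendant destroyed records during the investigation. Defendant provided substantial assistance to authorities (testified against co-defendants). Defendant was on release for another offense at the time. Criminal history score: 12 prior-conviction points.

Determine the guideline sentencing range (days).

1080-1290 days

Base offense level for data theft: 12.
S1 applies (level before this adjustment is 12 < 17, so +1): 12 + 1 = 13.
S2 applies: 13 − 3 = 10.
S3 does not apply.
S4 applies: 10 + 2 = 12.
S5 applies: 12 − 3 = 9.
S8 applies: 9 + 1 = 10.
Final offense level: 10.
Criminal history: 12 prior points → Category C (9+).
Level 10 falls in the 9-10 band.
Grid: Level 9-10 × Category C = 1080-1290 days.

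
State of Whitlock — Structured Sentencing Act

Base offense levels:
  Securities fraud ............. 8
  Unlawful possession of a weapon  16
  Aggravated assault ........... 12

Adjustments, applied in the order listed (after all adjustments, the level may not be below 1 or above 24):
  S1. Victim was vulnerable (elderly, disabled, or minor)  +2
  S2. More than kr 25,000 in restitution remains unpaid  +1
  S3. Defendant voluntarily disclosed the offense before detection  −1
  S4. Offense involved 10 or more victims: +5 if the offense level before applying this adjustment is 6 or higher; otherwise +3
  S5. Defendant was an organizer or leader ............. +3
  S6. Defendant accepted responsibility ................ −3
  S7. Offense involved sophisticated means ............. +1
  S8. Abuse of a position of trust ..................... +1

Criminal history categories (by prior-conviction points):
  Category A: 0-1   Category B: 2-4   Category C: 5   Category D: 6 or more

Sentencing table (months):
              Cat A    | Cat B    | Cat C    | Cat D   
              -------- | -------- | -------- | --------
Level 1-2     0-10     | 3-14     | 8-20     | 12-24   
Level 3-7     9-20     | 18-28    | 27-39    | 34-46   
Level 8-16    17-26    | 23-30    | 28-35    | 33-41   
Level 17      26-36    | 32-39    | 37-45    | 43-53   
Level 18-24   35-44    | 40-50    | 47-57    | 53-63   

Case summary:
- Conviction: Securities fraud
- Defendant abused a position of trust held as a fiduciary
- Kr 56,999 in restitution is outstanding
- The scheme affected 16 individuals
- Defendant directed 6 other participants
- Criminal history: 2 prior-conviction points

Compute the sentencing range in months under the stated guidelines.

40-50 months

Base offense level for securities fraud: 8.
S2 applies: 8 + 1 = 9.
S3 does not apply.
S4 applies (level before this adjustment is 9 ≥ 6, so +5): 9 + 5 = 14.
S5 applies: 14 + 3 = 17.
S8 applies: 17 + 1 = 18.
Final offense level: 18.
Criminal history: 2 prior points → Category B (2-4).
Level 18 falls in the 18-24 band.
Grid: Level 18-24 × Category B = 40-50 months.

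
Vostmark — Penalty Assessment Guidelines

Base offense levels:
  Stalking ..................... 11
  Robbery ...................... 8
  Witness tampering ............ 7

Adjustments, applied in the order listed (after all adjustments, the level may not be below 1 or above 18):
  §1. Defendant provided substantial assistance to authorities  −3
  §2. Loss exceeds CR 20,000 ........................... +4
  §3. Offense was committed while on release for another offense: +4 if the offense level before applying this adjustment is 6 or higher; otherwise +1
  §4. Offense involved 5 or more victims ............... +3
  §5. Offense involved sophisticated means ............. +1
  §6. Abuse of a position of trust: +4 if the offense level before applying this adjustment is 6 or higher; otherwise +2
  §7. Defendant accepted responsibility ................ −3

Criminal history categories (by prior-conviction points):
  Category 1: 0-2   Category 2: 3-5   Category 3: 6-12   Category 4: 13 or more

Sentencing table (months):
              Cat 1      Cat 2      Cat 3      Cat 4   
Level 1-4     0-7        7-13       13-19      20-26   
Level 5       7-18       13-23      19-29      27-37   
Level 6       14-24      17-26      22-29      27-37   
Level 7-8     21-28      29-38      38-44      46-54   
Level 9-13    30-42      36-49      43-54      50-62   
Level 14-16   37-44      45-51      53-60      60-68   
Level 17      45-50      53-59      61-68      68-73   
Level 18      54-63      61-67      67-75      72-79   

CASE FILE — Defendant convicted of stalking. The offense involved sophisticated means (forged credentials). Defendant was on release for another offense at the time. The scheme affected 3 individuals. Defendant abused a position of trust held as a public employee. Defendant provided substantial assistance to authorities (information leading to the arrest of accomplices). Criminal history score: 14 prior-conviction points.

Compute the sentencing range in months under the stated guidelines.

68-73 months

Base offense level for stalking: 11.
§1 applies: 11 − 3 = 8.
§2 does not apply.
§3 applies (level before this adjustment is 8 ≥ 6, so +4): 8 + 4 = 12.
§4 does not apply.
§5 applies: 12 + 1 = 13.
§6 applies (level before this adjustment is 13 ≥ 6, so +4): 13 + 4 = 17.
§7 does not apply.
Final offense level: 17.
Criminal history: 14 prior points → Category 4 (13+).
Level 17 falls in the 17 band.
Grid: Level 17 × Category 4 = 68-73 months.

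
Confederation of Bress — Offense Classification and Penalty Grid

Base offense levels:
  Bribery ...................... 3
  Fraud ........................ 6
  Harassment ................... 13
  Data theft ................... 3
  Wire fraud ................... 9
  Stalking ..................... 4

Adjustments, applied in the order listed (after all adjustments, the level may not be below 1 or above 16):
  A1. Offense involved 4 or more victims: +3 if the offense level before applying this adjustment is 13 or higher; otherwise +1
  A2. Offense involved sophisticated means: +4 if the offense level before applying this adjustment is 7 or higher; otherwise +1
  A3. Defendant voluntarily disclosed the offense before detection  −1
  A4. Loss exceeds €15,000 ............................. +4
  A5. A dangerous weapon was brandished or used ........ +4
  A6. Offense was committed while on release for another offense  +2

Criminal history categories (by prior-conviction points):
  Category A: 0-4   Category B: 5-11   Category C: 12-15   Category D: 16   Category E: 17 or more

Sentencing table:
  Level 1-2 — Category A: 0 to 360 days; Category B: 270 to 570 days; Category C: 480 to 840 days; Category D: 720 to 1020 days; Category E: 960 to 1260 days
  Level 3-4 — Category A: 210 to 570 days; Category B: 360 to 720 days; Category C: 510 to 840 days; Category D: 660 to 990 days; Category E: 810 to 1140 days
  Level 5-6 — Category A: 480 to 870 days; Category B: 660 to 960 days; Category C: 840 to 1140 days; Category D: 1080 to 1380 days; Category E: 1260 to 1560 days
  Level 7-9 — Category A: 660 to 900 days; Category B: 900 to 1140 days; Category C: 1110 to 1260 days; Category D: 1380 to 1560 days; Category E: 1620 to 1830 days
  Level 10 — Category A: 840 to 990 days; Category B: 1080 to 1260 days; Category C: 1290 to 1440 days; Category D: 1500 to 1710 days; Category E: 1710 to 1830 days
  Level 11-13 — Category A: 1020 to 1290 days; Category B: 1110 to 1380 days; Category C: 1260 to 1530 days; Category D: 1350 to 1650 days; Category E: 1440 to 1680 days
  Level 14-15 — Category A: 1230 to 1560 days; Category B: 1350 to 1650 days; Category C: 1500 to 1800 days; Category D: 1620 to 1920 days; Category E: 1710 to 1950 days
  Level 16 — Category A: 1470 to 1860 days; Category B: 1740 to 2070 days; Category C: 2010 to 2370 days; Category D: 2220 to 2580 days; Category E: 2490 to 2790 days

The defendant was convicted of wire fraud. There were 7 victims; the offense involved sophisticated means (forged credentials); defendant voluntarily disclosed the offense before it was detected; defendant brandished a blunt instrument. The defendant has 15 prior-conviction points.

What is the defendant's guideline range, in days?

Base offense level for wire fraud: 9.
A1 applies (level before this adjustment is 9 < 13, so +1): 9 + 1 = 10.
A2 applies (level before this adjustment is 10 ≥ 7, so +4): 10 + 4 = 14.
A3 applies: 14 − 1 = 13.
A4 does not apply.
A5 applies: 13 + 4 = 17.
A6 does not apply.
Level 17 exceeds the maximum of 16; capped at 16.
Final offense level: 16.
Criminal history: 15 prior points → Category C (12-15).
Level 16 falls in the 16 band.
Grid: Level 16 × Category C = 2010-2370 days.

2010-2370 days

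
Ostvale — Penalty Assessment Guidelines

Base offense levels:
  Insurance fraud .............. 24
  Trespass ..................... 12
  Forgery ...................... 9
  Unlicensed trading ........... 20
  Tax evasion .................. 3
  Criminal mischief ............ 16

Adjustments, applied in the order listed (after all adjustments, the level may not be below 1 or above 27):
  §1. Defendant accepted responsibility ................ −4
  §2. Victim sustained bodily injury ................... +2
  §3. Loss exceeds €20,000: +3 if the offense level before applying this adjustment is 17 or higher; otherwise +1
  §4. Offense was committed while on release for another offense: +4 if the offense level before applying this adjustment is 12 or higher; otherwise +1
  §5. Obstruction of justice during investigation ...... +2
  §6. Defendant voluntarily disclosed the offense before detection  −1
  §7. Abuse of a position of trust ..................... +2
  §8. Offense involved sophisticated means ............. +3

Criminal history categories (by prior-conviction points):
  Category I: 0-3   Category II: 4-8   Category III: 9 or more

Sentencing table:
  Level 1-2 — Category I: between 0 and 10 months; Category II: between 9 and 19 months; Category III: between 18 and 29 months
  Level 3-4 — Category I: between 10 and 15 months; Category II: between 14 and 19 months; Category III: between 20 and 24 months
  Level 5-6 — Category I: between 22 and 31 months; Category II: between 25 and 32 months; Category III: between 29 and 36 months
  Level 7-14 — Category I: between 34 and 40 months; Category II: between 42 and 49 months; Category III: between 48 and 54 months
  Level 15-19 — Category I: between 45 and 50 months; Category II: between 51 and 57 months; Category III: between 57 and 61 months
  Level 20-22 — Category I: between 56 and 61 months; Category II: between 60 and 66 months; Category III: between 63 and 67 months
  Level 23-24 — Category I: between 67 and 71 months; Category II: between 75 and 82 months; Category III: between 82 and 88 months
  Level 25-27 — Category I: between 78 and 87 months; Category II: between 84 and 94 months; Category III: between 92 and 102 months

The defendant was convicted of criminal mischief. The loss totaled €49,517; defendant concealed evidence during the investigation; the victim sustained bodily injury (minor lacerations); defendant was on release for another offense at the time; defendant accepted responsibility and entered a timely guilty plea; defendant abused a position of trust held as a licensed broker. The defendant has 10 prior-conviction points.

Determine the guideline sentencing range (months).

Base offense level for criminal mischief: 16.
§1 applies: 16 − 4 = 12.
§2 applies: 12 + 2 = 14.
§3 applies (level before this adjustment is 14 < 17, so +1): 14 + 1 = 15.
§4 applies (level before this adjustment is 15 ≥ 12, so +4): 15 + 4 = 19.
§5 applies: 19 + 2 = 21.
§6 does not apply.
§7 applies: 21 + 2 = 23.
Final offense level: 23.
Criminal history: 10 prior points → Category III (9+).
Level 23 falls in the 23-24 band.
Grid: Level 23-24 × Category III = 82-88 months.

82-88 months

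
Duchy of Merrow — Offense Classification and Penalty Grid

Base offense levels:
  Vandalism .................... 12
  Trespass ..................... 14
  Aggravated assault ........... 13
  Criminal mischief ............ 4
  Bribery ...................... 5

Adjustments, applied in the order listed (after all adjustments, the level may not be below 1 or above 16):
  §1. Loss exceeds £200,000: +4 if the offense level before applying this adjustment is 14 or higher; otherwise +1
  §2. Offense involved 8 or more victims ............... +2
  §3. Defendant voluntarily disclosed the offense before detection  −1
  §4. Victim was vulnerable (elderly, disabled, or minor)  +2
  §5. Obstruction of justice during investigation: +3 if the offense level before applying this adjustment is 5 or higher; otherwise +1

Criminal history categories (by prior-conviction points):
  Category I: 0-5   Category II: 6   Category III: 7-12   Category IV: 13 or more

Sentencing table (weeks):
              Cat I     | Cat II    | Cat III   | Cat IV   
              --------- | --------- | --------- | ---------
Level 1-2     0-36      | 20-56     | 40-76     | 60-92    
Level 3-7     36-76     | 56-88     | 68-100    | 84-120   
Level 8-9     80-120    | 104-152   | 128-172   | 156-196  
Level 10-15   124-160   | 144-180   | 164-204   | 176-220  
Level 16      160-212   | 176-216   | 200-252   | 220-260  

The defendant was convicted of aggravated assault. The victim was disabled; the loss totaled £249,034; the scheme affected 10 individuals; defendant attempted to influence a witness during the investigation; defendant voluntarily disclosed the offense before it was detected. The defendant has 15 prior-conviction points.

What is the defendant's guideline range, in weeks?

Base offense level for aggravated assault: 13.
§1 applies (level before this adjustment is 13 < 14, so +1): 13 + 1 = 14.
§2 applies: 14 + 2 = 16.
§3 applies: 16 − 1 = 15.
§4 applies: 15 + 2 = 17.
§5 applies (level before this adjustment is 17 ≥ 5, so +3): 17 + 3 = 20.
Level 20 exceeds the maximum of 16; capped at 16.
Final offense level: 16.
Criminal history: 15 prior points → Category IV (13+).
Level 16 falls in the 16 band.
Grid: Level 16 × Category IV = 220-260 weeks.

220-260 weeks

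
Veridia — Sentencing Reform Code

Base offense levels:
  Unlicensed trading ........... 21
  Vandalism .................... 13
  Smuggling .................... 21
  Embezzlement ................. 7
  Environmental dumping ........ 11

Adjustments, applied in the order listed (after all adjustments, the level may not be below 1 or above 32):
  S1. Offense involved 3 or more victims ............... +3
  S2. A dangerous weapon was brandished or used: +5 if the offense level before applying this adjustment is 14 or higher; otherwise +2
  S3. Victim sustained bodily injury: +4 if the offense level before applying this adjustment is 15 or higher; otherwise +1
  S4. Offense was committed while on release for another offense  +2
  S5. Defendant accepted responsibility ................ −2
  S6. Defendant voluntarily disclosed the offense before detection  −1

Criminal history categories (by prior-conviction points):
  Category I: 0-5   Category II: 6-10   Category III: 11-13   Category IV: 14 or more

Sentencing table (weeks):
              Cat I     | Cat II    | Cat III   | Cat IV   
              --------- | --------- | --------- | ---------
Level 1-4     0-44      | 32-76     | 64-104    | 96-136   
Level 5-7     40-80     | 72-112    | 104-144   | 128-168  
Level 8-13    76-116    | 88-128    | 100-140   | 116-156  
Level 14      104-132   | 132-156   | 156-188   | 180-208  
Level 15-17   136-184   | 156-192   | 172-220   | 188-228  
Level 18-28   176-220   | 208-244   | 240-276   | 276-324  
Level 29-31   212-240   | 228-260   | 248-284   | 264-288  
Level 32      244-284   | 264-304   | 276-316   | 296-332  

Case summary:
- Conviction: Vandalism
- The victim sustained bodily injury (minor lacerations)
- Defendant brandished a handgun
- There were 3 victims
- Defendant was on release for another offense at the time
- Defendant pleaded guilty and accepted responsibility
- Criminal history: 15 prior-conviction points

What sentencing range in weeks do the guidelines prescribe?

Base offense level for vandalism: 13.
S1 applies: 13 + 3 = 16.
S2 applies (level before this adjustment is 16 ≥ 14, so +5): 16 + 5 = 21.
S3 applies (level before this adjustment is 21 ≥ 15, so +4): 21 + 4 = 25.
S4 applies: 25 + 2 = 27.
S5 applies: 27 − 2 = 25.
Final offense level: 25.
Criminal history: 15 prior points → Category IV (14+).
Level 25 falls in the 18-28 band.
Grid: Level 18-28 × Category IV = 276-324 weeks.

276-324 weeks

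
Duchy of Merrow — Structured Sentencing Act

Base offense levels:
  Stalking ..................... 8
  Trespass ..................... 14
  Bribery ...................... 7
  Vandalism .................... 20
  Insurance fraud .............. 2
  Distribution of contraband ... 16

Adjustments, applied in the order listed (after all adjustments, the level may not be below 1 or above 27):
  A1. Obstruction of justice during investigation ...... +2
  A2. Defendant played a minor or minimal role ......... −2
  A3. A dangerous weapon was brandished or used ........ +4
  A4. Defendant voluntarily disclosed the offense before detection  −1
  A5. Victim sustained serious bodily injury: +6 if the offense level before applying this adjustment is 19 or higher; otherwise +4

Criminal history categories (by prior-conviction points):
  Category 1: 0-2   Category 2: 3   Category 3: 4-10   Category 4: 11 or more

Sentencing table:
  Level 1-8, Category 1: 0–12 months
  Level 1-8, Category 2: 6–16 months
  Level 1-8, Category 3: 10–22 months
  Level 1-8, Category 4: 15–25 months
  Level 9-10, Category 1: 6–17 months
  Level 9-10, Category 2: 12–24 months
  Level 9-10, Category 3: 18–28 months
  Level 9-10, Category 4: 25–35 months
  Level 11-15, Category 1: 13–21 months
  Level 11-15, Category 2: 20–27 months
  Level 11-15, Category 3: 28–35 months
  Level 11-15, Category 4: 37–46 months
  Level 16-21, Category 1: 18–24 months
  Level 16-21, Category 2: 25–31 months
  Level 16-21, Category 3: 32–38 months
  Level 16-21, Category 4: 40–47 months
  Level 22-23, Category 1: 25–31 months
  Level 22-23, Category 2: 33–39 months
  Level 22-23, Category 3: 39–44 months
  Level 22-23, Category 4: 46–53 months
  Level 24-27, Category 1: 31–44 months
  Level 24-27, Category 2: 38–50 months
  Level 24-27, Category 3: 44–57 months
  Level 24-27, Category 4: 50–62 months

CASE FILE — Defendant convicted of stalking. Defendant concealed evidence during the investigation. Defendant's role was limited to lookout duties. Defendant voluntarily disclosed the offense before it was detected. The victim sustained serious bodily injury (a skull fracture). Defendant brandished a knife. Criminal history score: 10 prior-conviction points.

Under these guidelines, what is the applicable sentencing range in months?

28-35 months

Base offense level for stalking: 8.
A1 applies: 8 + 2 = 10.
A2 applies: 10 − 2 = 8.
A3 applies: 8 + 4 = 12.
A4 applies: 12 − 1 = 11.
A5 applies (level before this adjustment is 11 < 19, so +4): 11 + 4 = 15.
Final offense level: 15.
Criminal history: 10 prior points → Category 3 (4-10).
Level 15 falls in the 11-15 band.
Grid: Level 11-15 × Category 3 = 28-35 months.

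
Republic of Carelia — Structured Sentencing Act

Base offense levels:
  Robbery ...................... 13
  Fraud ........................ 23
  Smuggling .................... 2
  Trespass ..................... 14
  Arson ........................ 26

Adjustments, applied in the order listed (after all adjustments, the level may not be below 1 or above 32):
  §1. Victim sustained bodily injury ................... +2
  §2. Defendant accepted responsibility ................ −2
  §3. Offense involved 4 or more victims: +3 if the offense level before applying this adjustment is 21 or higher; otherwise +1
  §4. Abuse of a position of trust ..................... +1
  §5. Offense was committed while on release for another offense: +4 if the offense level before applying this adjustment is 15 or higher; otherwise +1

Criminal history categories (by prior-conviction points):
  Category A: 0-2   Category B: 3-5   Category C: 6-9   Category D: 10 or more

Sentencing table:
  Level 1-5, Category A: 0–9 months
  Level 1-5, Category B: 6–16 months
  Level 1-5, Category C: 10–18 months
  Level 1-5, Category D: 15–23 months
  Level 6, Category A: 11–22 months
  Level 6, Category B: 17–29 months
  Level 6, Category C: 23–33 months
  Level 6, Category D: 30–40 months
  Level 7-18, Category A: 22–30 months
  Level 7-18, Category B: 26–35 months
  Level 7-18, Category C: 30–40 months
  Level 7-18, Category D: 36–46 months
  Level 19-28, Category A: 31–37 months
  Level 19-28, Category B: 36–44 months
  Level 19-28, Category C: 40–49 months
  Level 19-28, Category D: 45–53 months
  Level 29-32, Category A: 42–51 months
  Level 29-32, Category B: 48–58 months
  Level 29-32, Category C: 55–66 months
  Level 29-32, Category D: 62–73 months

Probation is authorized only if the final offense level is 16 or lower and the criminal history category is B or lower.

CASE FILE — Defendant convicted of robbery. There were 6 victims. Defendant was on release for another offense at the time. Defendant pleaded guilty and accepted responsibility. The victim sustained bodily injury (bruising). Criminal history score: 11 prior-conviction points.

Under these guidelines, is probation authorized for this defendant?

No

Base offense level for robbery: 13.
§1 applies: 13 + 2 = 15.
§2 applies: 15 − 2 = 13.
§3 applies (level before this adjustment is 13 < 21, so +1): 13 + 1 = 14.
§5 applies (level before this adjustment is 14 < 15, so +1): 14 + 1 = 15.
Final offense level: 15.
Criminal history: 11 prior points → Category D (10+).
Level 15 falls in the 7-18 band.
Grid: Level 7-18 × Category D = 36-46 months.
Probation check: level 15 ≤ 16 and category D > B → not eligible.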